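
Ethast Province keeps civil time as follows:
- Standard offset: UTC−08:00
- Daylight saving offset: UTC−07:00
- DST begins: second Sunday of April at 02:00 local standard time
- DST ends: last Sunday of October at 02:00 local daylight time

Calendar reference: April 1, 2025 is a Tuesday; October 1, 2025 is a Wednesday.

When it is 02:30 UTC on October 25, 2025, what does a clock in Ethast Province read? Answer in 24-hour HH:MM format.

1 April 2025 is a Tuesday, so the first Sunday is April 6 and the second is April 13.
1 October 2025 is a Wednesday, so Sundays fall on 5, 12, 19, 26; the last is October 26.
At the standard offset (UTC−08:00), 02:30 UTC − 8h = 18:30 Ethast Province standard time (rolling into the previous day, 24 October 2025).
Daylight saving runs 13 April – 26 October; the standard-time date in Ethast Province, October 24, 2025, is inside that window, so Ethast Province is at UTC−07:00.
02:30 UTC − 7h = 19:30 local (rolling into the previous day, 24 October 2025).

19:30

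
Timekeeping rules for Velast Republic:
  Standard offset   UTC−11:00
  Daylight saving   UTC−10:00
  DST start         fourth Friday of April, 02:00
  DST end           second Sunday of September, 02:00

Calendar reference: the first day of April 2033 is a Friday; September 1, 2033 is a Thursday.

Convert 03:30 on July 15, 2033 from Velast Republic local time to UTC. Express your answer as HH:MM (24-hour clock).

1 April 2033 is a Friday, so the first Friday is April 1 and the fourth is April 22.
1 September 2033 is a Thursday, so the first Sunday is September 4 and the second is September 11.
Daylight saving runs 22 April – 11 September; July 15, 2033 is inside that window, so Velast Republic is at UTC−10:00.
03:30 local + 10h = 13:30 UTC.

13:30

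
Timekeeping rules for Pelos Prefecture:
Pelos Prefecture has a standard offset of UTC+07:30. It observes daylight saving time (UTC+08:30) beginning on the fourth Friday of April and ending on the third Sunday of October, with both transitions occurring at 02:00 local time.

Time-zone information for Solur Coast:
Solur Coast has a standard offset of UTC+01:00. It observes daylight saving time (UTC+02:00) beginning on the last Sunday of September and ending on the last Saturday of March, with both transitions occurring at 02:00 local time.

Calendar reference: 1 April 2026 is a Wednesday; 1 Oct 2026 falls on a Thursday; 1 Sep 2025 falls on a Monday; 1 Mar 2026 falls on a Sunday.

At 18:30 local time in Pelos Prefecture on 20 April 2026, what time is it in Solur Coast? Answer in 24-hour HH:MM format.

12:00

1 April 2026 is a Wednesday, so the first Friday is April 3 and the fourth is April 24.
1 October 2026 is a Thursday, so the first Sunday is October 4 and the third is October 18.
Daylight saving runs 24 April – 18 October; 20 April 2026 is outside that window, so Pelos Prefecture is on standard time at UTC+07:30.
18:30 Pelos Prefecture − 7h30m = 11:00 UTC.
1 September 2025 is a Monday, so Sundays fall on 7, 14, 21, 28; the last is September 28.
1 March 2026 is a Sunday, so Saturdays fall on 7, 14, 21, 28; the last is March 28.
At the standard offset (UTC+01:00), 11:00 UTC + 1h = 12:00 Solur Coast standard time.
The standard-time date in Solur Coast, 20 April 2026, is outside the daylight-saving period (28 September 2025 – 28 March 2026), so Solur Coast is on standard time, UTC+01:00.
11:00 UTC + 1h = 12:00 Solur Coast.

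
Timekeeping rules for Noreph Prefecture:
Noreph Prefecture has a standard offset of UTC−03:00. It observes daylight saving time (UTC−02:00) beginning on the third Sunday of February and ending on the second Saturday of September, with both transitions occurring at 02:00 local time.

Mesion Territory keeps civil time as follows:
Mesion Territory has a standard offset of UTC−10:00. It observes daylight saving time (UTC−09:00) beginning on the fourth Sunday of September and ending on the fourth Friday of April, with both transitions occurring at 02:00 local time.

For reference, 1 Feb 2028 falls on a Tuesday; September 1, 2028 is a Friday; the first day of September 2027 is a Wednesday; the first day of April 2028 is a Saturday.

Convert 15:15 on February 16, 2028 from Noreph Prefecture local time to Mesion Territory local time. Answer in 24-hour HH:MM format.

09:15

1 February 2028 is a Tuesday, so the first Sunday is February 6 and the third is February 20.
1 September 2028 is a Friday, so the first Saturday is September 2 and the second is September 9.
February 16, 2028 is outside the daylight-saving period (20 February – 9 September), so Noreph Prefecture is on standard time, UTC−03:00.
15:15 Noreph Prefecture + 3h = 18:15 UTC.
1 September 2027 is a Wednesday, so the first Sunday is September 5 and the fourth is September 26.
1 April 2028 is a Saturday, so the first Friday is April 7 and the fourth is April 28.
At the standard offset (UTC−10:00), 18:15 UTC − 10h = 08:15 Mesion Territory standard time.
The standard-time date in Mesion Territory, February 16, 2028, lies within the daylight-saving period (26 September 2027 – 28 April 2028), so Mesion Territory is on daylight time, UTC−09:00.
18:15 UTC − 9h = 09:15 Mesion Territory.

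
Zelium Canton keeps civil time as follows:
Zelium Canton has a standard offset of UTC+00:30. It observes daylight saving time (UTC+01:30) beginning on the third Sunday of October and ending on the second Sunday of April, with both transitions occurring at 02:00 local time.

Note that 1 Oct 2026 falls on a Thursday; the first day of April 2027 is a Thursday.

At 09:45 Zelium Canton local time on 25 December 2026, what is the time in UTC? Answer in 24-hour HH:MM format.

1 October 2026 is a Thursday, so the first Sunday is October 4 and the third is October 18.
1 April 2027 is a Thursday, so the first Sunday is April 4 and the second is April 11.
25 December 2026 lies within the daylight-saving period (18 October 2026 – 11 April 2027), so Zelium Canton is on daylight time, UTC+01:30.
09:45 local − 1h30m = 08:15 UTC.

08:15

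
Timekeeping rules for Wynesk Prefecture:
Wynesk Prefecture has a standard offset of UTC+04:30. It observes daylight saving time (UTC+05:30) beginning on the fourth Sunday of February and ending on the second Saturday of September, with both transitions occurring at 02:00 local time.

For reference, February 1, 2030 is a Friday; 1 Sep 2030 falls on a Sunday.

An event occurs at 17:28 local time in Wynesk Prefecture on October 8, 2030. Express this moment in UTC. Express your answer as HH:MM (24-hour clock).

12:58

1 February 2030 is a Friday, so the first Sunday is February 3 and the fourth is February 24.
1 September 2030 is a Sunday, so the first Saturday is September 7 and the second is September 14.
October 8, 2030 does not fall between 24 February and 14 September, so daylight saving is not in effect and Wynesk Prefecture is at UTC+04:30.
17:28 local − 4h30m = 12:58 UTC.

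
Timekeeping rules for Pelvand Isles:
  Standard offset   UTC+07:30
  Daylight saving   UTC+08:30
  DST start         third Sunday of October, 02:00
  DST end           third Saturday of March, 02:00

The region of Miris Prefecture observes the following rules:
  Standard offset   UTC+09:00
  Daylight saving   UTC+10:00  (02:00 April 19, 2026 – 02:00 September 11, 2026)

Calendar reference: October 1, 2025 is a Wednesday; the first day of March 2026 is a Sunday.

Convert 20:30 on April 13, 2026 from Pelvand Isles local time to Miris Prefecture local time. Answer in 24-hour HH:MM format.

1 October 2025 is a Wednesday, so the first Sunday is October 5 and the third is October 19.
1 March 2026 is a Sunday, so the first Saturday is March 7 and the third is March 21.
April 13, 2026 is outside the daylight-saving period (19 October 2025 – 21 March 2026), so Pelvand Isles is on standard time, UTC+07:30.
20:30 Pelvand Isles − 7h30m = 13:00 UTC.
At the standard offset (UTC+09:00), 13:00 UTC + 9h = 22:00 Miris Prefecture standard time.
Daylight saving runs 19 April – 11 September; the standard-time date in Miris Prefecture, April 13, 2026, is outside that window, so Miris Prefecture is on standard time at UTC+09:00.
13:00 UTC + 9h = 22:00 Miris Prefecture.

22:00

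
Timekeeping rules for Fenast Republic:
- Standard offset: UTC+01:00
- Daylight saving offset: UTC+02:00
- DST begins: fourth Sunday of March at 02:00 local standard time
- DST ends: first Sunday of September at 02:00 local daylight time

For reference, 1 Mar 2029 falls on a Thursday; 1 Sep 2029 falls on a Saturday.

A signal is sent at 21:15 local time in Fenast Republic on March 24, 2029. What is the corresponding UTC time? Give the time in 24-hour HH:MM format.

20:15

1 March 2029 is a Thursday, so the first Sunday is March 4 and the fourth is March 25.
1 September 2029 is a Saturday, so the first Sunday is September 2.
March 24, 2029 does not fall between 25 March and 2 September, so daylight saving is not in effect and Fenast Republic is at UTC+01:00.
21:15 local − 1h = 20:15 UTC.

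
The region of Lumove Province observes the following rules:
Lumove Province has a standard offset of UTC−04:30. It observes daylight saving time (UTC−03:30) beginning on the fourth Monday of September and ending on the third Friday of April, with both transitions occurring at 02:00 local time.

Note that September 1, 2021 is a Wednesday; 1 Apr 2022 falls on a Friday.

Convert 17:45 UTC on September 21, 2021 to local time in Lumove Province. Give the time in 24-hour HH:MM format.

13:15

1 September 2021 is a Wednesday, so the first Monday is September 6 and the fourth is September 27.
1 April 2022 is a Friday, so the first Friday is April 1 and the third is April 15.
At the standard offset (UTC−04:30), 17:45 UTC − 4h30m = 13:15 Lumove Province standard time.
The standard-time date in Lumove Province, September 21, 2021, does not fall between 27 September 2021 and 15 April 2022, so daylight saving is not in effect and Lumove Province is at UTC−04:30.
17:45 UTC − 4h30m = 13:15 local.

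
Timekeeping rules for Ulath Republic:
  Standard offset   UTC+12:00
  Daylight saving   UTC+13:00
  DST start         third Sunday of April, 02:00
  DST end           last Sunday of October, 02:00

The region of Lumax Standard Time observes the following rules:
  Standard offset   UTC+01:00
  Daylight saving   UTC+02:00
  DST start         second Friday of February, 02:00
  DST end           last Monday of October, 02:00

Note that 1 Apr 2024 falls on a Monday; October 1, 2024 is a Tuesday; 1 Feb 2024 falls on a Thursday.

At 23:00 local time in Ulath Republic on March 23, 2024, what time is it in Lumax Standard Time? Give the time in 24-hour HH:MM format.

13:00

1 April 2024 is a Monday, so the first Sunday is April 7 and the third is April 21.
1 October 2024 is a Tuesday, so Sundays fall on 6, 13, 20, 27; the last is October 27.
March 23, 2024 is outside the daylight-saving period (21 April – 27 October), so Ulath Republic is on standard time, UTC+12:00.
23:00 Ulath Republic − 12h = 11:00 UTC.
1 February 2024 is a Thursday, so the first Friday is February 2 and the second is February 9.
1 October 2024 is a Tuesday, so Mondays fall on 7, 14, 21, 28; the last is October 28.
At the standard offset (UTC+01:00), 11:00 UTC + 1h = 12:00 Lumax Standard Time standard time.
The standard-time date in Lumax Standard Time, March 23, 2024, falls between 9 February and 28 October, so daylight saving is in effect and Lumax Standard Time is at UTC+02:00.
11:00 UTC + 2h = 13:00 Lumax Standard Time.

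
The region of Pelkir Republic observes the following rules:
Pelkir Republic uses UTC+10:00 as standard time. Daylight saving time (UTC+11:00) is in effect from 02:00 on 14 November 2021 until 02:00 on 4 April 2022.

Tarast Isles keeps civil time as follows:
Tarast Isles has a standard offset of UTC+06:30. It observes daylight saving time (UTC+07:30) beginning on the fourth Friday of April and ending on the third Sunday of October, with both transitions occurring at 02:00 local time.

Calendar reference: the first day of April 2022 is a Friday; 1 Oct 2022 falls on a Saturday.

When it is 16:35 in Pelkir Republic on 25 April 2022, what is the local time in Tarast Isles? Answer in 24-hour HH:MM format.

25 April 2022 does not fall between 14 November 2021 and 4 April 2022, so daylight saving is not in effect and Pelkir Republic is at UTC+10:00.
16:35 Pelkir Republic − 10h = 06:35 UTC.
1 April 2022 is a Friday, so the first Friday is April 1 and the fourth is April 22.
1 October 2022 is a Saturday, so the first Sunday is October 2 and the third is October 16.
At the standard offset (UTC+06:30), 06:35 UTC + 6h30m = 13:05 Tarast Isles standard time.
The standard-time date in Tarast Isles, 25 April 2022, lies within the daylight-saving period (22 April – 16 October), so Tarast Isles is on daylight time, UTC+07:30.
06:35 UTC + 7h30m = 14:05 Tarast Isles.

14:05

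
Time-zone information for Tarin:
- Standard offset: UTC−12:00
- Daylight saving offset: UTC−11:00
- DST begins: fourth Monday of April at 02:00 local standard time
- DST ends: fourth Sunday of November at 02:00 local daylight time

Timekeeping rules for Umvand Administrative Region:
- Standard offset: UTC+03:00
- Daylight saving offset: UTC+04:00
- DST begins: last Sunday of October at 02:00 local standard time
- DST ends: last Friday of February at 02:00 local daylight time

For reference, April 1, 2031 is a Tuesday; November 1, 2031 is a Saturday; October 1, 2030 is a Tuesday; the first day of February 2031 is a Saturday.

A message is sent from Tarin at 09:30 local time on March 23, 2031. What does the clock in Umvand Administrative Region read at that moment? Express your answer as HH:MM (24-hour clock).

1 April 2031 is a Tuesday, so the first Monday is April 7 and the fourth is April 28.
1 November 2031 is a Saturday, so the first Sunday is November 2 and the fourth is November 23.
March 23, 2031 is outside the daylight-saving period (28 April – 23 November), so Tarin is on standard time, UTC−12:00.
09:30 Tarin + 12h = 21:30 UTC.
1 October 2030 is a Tuesday, so Sundays fall on 6, 13, 20, 27; the last is October 27.
1 February 2031 is a Saturday, so Fridays fall on 7, 14, 21, 28; the last is February 28.
At the standard offset (UTC+03:00), 21:30 UTC + 3h = 00:30 Umvand Administrative Region standard time (rolling into the next day, 24 March 2031).
The standard-time date in Umvand Administrative Region, March 24, 2031, is outside the daylight-saving period (27 October 2030 – 28 February 2031), so Umvand Administrative Region is on standard time, UTC+03:00.
21:30 UTC + 3h = 00:30 Umvand Administrative Region (rolling into the next day, 24 March 2031).

00:30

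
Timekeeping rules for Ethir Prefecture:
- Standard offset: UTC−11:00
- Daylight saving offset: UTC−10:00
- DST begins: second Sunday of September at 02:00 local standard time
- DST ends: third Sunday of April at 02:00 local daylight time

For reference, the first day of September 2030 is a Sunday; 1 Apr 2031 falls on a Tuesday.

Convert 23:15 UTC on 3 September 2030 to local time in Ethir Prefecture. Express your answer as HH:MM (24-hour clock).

12:15

1 September 2030 is a Sunday, so the first Sunday is September 1 and the second is September 8.
1 April 2031 is a Tuesday, so the first Sunday is April 6 and the third is April 20.
At the standard offset (UTC−11:00), 23:15 UTC − 11h = 12:15 Ethir Prefecture standard time.
Daylight saving runs 8 September 2030 – 20 April 2031; the standard-time date in Ethir Prefecture, 3 September 2030, is outside that window, so Ethir Prefecture is on standard time at UTC−11:00.
23:15 UTC − 11h = 12:15 local.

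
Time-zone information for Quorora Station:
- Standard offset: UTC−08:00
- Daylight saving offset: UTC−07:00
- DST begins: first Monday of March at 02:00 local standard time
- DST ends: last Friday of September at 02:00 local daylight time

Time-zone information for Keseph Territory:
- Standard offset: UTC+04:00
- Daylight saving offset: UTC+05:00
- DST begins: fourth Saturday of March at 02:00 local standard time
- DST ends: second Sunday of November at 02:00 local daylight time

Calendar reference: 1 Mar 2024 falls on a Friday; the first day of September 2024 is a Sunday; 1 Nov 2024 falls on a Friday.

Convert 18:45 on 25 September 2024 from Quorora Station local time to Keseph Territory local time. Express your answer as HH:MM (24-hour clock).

1 March 2024 is a Friday, so the first Monday is March 4.
1 September 2024 is a Sunday, so Fridays fall on 6, 13, 20, 27; the last is September 27.
25 September 2024 falls between 4 March and 27 September, so daylight saving is in effect and Quorora Station is at UTC−07:00.
18:45 Quorora Station + 7h = 01:45 UTC (rolling into the next day, 26 September 2024).
1 March 2024 is a Friday, so the first Saturday is March 2 and the fourth is March 23.
1 November 2024 is a Friday, so the first Sunday is November 3 and the second is November 10.
At the standard offset (UTC+04:00), 01:45 UTC + 4h = 05:45 Keseph Territory standard time.
Daylight saving runs 23 March – 10 November; the standard-time date in Keseph Territory, 26 September 2024, is inside that window, so Keseph Territory is at UTC+05:00.
01:45 UTC + 5h = 06:45 Keseph Territory.

06:45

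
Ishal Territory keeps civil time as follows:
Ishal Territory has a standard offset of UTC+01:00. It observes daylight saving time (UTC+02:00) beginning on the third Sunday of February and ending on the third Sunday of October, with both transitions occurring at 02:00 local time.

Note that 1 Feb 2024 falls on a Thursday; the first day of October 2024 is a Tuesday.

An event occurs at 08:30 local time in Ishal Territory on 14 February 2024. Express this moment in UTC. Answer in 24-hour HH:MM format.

1 February 2024 is a Thursday, so the first Sunday is February 4 and the third is February 18.
1 October 2024 is a Tuesday, so the first Sunday is October 6 and the third is October 20.
14 February 2024 does not fall between 18 February and 20 October, so daylight saving is not in effect and Ishal Territory is at UTC+01:00.
08:30 local − 1h = 07:30 UTC.

07:30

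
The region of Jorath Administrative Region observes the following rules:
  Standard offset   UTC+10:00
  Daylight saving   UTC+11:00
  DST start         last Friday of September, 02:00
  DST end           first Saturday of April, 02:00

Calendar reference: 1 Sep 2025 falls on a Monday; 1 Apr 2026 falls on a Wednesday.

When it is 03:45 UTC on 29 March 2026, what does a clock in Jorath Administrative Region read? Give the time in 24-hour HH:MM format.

1 September 2025 is a Monday, so Fridays fall on 5, 12, 19, 26; the last is September 26.
1 April 2026 is a Wednesday, so the first Saturday is April 4.
At the standard offset (UTC+10:00), 03:45 UTC + 10h = 13:45 Jorath Administrative Region standard time.
Daylight saving runs 26 September 2025 – 4 April 2026; the standard-time date in Jorath Administrative Region, 29 March 2026, is inside that window, so Jorath Administrative Region is at UTC+11:00.
03:45 UTC + 11h = 14:45 local.

14:45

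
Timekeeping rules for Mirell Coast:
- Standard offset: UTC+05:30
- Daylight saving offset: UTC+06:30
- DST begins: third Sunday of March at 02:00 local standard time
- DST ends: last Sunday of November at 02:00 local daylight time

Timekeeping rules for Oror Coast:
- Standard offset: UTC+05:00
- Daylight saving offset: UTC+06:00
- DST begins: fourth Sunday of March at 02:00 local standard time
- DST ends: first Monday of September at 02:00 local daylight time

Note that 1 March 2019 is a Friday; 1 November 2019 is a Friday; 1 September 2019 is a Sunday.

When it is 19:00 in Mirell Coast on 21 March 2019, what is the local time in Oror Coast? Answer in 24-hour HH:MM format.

17:30

1 March 2019 is a Friday, so the first Sunday is March 3 and the third is March 17.
1 November 2019 is a Friday, so Sundays fall on 3, 10, 17, 24; the last is November 24.
Daylight saving runs 17 March – 24 November; 21 March 2019 is inside that window, so Mirell Coast is at UTC+06:30.
19:00 Mirell Coast − 6h30m = 12:30 UTC.
1 March 2019 is a Friday, so the first Sunday is March 3 and the fourth is March 24.
1 September 2019 is a Sunday, so the first Monday is September 2.
At the standard offset (UTC+05:00), 12:30 UTC + 5h = 17:30 Oror Coast standard time.
The standard-time date in Oror Coast, 21 March 2019, is outside the daylight-saving period (24 March – 2 September), so Oror Coast is on standard time, UTC+05:00.
12:30 UTC + 5h = 17:30 Oror Coast.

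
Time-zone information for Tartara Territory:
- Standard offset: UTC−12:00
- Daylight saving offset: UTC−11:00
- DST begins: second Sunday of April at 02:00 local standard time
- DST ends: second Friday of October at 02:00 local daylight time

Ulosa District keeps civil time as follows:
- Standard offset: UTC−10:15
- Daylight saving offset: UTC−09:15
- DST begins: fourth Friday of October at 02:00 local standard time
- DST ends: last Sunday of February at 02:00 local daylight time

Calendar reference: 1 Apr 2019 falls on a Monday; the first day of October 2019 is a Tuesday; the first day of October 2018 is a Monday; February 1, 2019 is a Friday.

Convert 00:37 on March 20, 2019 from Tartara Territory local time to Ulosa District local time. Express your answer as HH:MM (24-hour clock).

1 April 2019 is a Monday, so the first Sunday is April 7 and the second is April 14.
1 October 2019 is a Tuesday, so the first Friday is October 4 and the second is October 11.
March 20, 2019 is outside the daylight-saving period (14 April – 11 October), so Tartara Territory is on standard time, UTC−12:00.
00:37 Tartara Territory + 12h = 12:37 UTC.
1 October 2018 is a Monday, so the first Friday is October 5 and the fourth is October 26.
1 February 2019 is a Friday, so Sundays fall on 3, 10, 17, 24; the last is February 24.
At the standard offset (UTC−10:15), 12:37 UTC − 10h15m = 02:22 Ulosa District standard time.
Daylight saving runs 26 October 2018 – 24 February 2019; the standard-time date in Ulosa District, March 20, 2019, is outside that window, so Ulosa District is on standard time at UTC−10:15.
12:37 UTC − 10h15m = 02:22 Ulosa District.

02:22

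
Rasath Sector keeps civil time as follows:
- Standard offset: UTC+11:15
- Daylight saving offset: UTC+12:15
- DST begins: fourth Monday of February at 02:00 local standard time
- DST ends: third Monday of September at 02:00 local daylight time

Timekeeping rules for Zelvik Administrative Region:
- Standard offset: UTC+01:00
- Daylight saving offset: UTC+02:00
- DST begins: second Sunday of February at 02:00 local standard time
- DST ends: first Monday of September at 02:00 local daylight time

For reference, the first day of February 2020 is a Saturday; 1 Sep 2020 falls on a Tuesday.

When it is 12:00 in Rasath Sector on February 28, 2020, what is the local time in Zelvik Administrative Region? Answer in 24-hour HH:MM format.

1 February 2020 is a Saturday, so the first Monday is February 3 and the fourth is February 24.
1 September 2020 is a Tuesday, so the first Monday is September 7 and the third is September 21.
February 28, 2020 falls between 24 February and 21 September, so daylight saving is in effect and Rasath Sector is at UTC+12:15.
12:00 Rasath Sector − 12h15m = 23:45 UTC (rolling into the previous day, 27 February 2020).
1 February 2020 is a Saturday, so the first Sunday is February 2 and the second is February 9.
1 September 2020 is a Tuesday, so the first Monday is September 7.
At the standard offset (UTC+01:00), 23:45 UTC + 1h = 00:45 Zelvik Administrative Region standard time (rolling into the next day, 28 February 2020).
Daylight saving runs 9 February – 7 September; the standard-time date in Zelvik Administrative Region, February 28, 2020, is inside that window, so Zelvik Administrative Region is at UTC+02:00.
23:45 UTC + 2h = 01:45 Zelvik Administrative Region (rolling into the next day, 28 February 2020).

01:45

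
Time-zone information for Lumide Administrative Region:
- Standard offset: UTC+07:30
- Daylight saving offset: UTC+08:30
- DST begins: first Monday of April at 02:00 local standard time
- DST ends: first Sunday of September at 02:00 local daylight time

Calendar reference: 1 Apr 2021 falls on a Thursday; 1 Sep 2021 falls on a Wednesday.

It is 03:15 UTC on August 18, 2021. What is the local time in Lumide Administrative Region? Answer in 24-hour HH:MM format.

11:45

1 April 2021 is a Thursday, so the first Monday is April 5.
1 September 2021 is a Wednesday, so the first Sunday is September 5.
At the standard offset (UTC+07:30), 03:15 UTC + 7h30m = 10:45 Lumide Administrative Region standard time.
Daylight saving runs 5 April – 5 September; the standard-time date in Lumide Administrative Region, August 18, 2021, is inside that window, so Lumide Administrative Region is at UTC+08:30.
03:15 UTC + 8h30m = 11:45 local.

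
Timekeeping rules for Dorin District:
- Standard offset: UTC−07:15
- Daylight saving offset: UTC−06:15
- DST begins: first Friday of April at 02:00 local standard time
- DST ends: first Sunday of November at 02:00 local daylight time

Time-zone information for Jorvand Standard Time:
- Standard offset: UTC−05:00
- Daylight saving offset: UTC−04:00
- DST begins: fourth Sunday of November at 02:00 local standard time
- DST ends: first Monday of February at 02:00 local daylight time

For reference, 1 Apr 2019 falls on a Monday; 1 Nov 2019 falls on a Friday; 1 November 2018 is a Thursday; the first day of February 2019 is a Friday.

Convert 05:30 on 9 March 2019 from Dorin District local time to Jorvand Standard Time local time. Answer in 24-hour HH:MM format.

1 April 2019 is a Monday, so the first Friday is April 5.
1 November 2019 is a Friday, so the first Sunday is November 3.
9 March 2019 does not fall between 5 April and 3 November, so daylight saving is not in effect and Dorin District is at UTC−07:15.
05:30 Dorin District + 7h15m = 12:45 UTC.
1 November 2018 is a Thursday, so the first Sunday is November 4 and the fourth is November 25.
1 February 2019 is a Friday, so the first Monday is February 4.
At the standard offset (UTC−05:00), 12:45 UTC − 5h = 07:45 Jorvand Standard Time standard time.
Daylight saving runs 25 November 2018 – 4 February 2019; the standard-time date in Jorvand Standard Time, 9 March 2019, is outside that window, so Jorvand Standard Time is on standard time at UTC−05:00.
12:45 UTC − 5h = 07:45 Jorvand Standard Time.

07:45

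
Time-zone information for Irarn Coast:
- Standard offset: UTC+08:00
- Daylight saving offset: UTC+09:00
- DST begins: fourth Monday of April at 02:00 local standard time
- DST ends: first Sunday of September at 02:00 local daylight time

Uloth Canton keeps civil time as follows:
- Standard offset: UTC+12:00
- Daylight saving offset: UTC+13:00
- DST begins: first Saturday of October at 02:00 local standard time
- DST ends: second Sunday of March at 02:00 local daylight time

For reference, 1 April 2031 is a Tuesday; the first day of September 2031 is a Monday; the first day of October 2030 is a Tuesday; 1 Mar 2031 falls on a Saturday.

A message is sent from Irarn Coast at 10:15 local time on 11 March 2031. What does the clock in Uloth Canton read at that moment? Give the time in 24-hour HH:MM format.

14:15

1 April 2031 is a Tuesday, so the first Monday is April 7 and the fourth is April 28.
1 September 2031 is a Monday, so the first Sunday is September 7.
Daylight saving runs 28 April – 7 September; 11 March 2031 is outside that window, so Irarn Coast is on standard time at UTC+08:00.
10:15 Irarn Coast − 8h = 02:15 UTC.
1 October 2030 is a Tuesday, so the first Saturday is October 5.
1 March 2031 is a Saturday, so the first Sunday is March 2 and the second is March 9.
At the standard offset (UTC+12:00), 02:15 UTC + 12h = 14:15 Uloth Canton standard time.
The standard-time date in Uloth Canton, 11 March 2031, does not fall between 5 October 2030 and 9 March 2031, so daylight saving is not in effect and Uloth Canton is at UTC+12:00.
02:15 UTC + 12h = 14:15 Uloth Canton.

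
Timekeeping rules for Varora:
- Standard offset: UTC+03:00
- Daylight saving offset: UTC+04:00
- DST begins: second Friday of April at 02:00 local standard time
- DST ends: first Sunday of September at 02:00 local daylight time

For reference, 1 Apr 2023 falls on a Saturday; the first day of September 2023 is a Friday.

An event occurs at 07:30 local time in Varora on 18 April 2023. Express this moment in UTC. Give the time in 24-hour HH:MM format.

1 April 2023 is a Saturday, so the first Friday is April 7 and the second is April 14.
1 September 2023 is a Friday, so the first Sunday is September 3.
18 April 2023 lies within the daylight-saving period (14 April – 3 September), so Varora is on daylight time, UTC+04:00.
07:30 local − 4h = 03:30 UTC.

03:30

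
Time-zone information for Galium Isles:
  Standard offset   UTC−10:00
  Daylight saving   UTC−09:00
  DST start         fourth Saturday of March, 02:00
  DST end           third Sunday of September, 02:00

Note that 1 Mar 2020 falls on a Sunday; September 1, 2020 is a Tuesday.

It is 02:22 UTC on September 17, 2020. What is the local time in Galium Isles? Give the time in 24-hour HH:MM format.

17:22

1 March 2020 is a Sunday, so the first Saturday is March 7 and the fourth is March 28.
1 September 2020 is a Tuesday, so the first Sunday is September 6 and the third is September 20.
At the standard offset (UTC−10:00), 02:22 UTC − 10h = 16:22 Galium Isles standard time (rolling into the previous day, 16 September 2020).
Daylight saving runs 28 March – 20 September; the standard-time date in Galium Isles, September 16, 2020, is inside that window, so Galium Isles is at UTC−09:00.
02:22 UTC − 9h = 17:22 local (rolling into the previous day, 16 September 2020).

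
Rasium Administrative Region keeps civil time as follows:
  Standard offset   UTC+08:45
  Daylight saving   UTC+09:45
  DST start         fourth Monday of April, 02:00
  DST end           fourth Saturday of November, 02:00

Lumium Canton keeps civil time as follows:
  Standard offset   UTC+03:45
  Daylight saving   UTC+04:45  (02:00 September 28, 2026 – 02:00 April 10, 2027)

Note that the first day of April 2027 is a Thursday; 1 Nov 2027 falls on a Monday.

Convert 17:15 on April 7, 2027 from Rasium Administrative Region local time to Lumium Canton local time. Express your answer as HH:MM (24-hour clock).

13:15

1 April 2027 is a Thursday, so the first Monday is April 5 and the fourth is April 26.
1 November 2027 is a Monday, so the first Saturday is November 6 and the fourth is November 27.
April 7, 2027 is outside the daylight-saving period (26 April – 27 November), so Rasium Administrative Region is on standard time, UTC+08:45.
17:15 Rasium Administrative Region − 8h45m = 08:30 UTC.
At the standard offset (UTC+03:45), 08:30 UTC + 3h45m = 12:15 Lumium Canton standard time.
The standard-time date in Lumium Canton, April 7, 2027, falls between 28 September 2026 and 10 April 2027, so daylight saving is in effect and Lumium Canton is at UTC+04:45.
08:30 UTC + 4h45m = 13:15 Lumium Canton.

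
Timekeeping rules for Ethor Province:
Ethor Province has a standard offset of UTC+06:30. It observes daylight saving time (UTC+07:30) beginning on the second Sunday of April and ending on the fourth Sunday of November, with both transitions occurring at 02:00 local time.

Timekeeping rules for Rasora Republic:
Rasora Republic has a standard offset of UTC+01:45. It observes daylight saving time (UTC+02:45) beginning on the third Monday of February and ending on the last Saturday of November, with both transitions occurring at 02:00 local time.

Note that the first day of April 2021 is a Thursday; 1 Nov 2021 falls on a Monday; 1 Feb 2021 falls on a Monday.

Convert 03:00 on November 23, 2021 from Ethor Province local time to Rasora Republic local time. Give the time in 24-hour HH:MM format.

22:15

1 April 2021 is a Thursday, so the first Sunday is April 4 and the second is April 11.
1 November 2021 is a Monday, so the first Sunday is November 7 and the fourth is November 28.
Daylight saving runs 11 April – 28 November; November 23, 2021 is inside that window, so Ethor Province is at UTC+07:30.
03:00 Ethor Province − 7h30m = 19:30 UTC (rolling into the previous day, 22 November 2021).
1 February 2021 is a Monday, so the first Monday is February 1 and the third is February 15.
1 November 2021 is a Monday, so Saturdays fall on 6, 13, 20, 27; the last is November 27.
At the standard offset (UTC+01:45), 19:30 UTC + 1h45m = 21:15 Rasora Republic standard time.
The standard-time date in Rasora Republic, November 22, 2021, lies within the daylight-saving period (15 February – 27 November), so Rasora Republic is on daylight time, UTC+02:45.
19:30 UTC + 2h45m = 22:15 Rasora Republic.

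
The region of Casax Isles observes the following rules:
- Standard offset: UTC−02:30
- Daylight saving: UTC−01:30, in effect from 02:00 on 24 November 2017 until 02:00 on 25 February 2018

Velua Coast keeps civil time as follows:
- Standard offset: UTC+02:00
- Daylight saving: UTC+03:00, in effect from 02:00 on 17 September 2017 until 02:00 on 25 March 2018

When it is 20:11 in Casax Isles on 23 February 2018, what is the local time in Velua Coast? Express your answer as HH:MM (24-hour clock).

00:41

23 February 2018 lies within the daylight-saving period (24 November 2017 – 25 February 2018), so Casax Isles is on daylight time, UTC−01:30.
20:11 Casax Isles + 1h30m = 21:41 UTC.
At the standard offset (UTC+02:00), 21:41 UTC + 2h = 23:41 Velua Coast standard time.
Daylight saving runs 17 September 2017 – 25 March 2018; the standard-time date in Velua Coast, 23 February 2018, is inside that window, so Velua Coast is at UTC+03:00.
21:41 UTC + 3h = 00:41 Velua Coast (rolling into the next day, 24 February 2018).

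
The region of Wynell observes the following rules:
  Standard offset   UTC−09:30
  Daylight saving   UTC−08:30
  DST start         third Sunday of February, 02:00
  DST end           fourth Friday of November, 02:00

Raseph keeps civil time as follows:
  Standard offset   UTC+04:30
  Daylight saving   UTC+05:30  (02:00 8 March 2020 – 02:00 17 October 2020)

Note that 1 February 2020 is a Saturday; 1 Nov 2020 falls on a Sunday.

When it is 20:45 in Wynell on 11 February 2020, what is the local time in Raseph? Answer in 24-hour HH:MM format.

10:45

1 February 2020 is a Saturday, so the first Sunday is February 2 and the third is February 16.
1 November 2020 is a Sunday, so the first Friday is November 6 and the fourth is November 27.
Daylight saving runs 16 February – 27 November; 11 February 2020 is outside that window, so Wynell is on standard time at UTC−09:30.
20:45 Wynell + 9h30m = 06:15 UTC (rolling into the next day, 12 February 2020).
At the standard offset (UTC+04:30), 06:15 UTC + 4h30m = 10:45 Raseph standard time.
The standard-time date in Raseph, 12 February 2020, is outside the daylight-saving period (8 March – 17 October), so Raseph is on standard time, UTC+04:30.
06:15 UTC + 4h30m = 10:45 Raseph.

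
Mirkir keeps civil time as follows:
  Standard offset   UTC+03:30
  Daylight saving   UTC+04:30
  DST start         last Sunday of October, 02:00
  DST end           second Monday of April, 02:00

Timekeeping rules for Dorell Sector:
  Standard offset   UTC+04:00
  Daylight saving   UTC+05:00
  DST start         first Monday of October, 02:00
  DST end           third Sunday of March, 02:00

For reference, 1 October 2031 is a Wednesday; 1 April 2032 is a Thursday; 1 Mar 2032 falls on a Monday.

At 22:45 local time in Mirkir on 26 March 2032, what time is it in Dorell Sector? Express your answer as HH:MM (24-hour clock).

1 October 2031 is a Wednesday, so Sundays fall on 5, 12, 19, 26; the last is October 26.
1 April 2032 is a Thursday, so the first Monday is April 5 and the second is April 12.
26 March 2032 lies within the daylight-saving period (26 October 2031 – 12 April 2032), so Mirkir is on daylight time, UTC+04:30.
22:45 Mirkir − 4h30m = 18:15 UTC.
1 October 2031 is a Wednesday, so the first Monday is October 6.
1 March 2032 is a Monday, so the first Sunday is March 7 and the third is March 21.
At the standard offset (UTC+04:00), 18:15 UTC + 4h = 22:15 Dorell Sector standard time.
The standard-time date in Dorell Sector, 26 March 2032, does not fall between 6 October 2031 and 21 March 2032, so daylight saving is not in effect and Dorell Sector is at UTC+04:00.
18:15 UTC + 4h = 22:15 Dorell Sector.

22:15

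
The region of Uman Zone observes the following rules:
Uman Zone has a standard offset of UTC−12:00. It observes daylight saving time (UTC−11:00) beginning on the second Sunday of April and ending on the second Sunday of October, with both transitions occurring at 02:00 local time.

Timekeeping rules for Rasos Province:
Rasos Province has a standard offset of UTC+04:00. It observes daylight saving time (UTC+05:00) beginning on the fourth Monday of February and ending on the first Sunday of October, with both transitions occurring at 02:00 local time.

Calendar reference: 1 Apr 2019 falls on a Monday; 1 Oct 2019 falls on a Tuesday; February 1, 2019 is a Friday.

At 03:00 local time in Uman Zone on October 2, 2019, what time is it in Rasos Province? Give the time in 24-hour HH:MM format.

19:00

1 April 2019 is a Monday, so the first Sunday is April 7 and the second is April 14.
1 October 2019 is a Tuesday, so the first Sunday is October 6 and the second is October 13.
Daylight saving runs 14 April – 13 October; October 2, 2019 is inside that window, so Uman Zone is at UTC−11:00.
03:00 Uman Zone + 11h = 14:00 UTC.
1 February 2019 is a Friday, so the first Monday is February 4 and the fourth is February 25.
1 October 2019 is a Tuesday, so the first Sunday is October 6.
At the standard offset (UTC+04:00), 14:00 UTC + 4h = 18:00 Rasos Province standard time.
The standard-time date in Rasos Province, October 2, 2019, lies within the daylight-saving period (25 February – 6 October), so Rasos Province is on daylight time, UTC+05:00.
14:00 UTC + 5h = 19:00 Rasos Province.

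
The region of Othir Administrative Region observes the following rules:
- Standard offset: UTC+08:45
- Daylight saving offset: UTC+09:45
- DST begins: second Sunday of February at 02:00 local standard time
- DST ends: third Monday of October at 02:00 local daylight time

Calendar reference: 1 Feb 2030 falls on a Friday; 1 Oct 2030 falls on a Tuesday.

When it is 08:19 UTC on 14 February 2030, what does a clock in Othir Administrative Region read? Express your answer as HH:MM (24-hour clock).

1 February 2030 is a Friday, so the first Sunday is February 3 and the second is February 10.
1 October 2030 is a Tuesday, so the first Monday is October 7 and the third is October 21.
At the standard offset (UTC+08:45), 08:19 UTC + 8h45m = 17:04 Othir Administrative Region standard time.
The standard-time date in Othir Administrative Region, 14 February 2030, lies within the daylight-saving period (10 February – 21 October), so Othir Administrative Region is on daylight time, UTC+09:45.
08:19 UTC + 9h45m = 18:04 local.

18:04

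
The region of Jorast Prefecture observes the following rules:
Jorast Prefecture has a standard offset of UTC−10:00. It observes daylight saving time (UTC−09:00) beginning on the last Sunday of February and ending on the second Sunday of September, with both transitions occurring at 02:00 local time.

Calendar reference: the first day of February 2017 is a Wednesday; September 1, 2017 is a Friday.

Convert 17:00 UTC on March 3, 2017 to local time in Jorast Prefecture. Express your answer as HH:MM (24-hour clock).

1 February 2017 is a Wednesday, so Sundays fall on 5, 12, 19, 26; the last is February 26.
1 September 2017 is a Friday, so the first Sunday is September 3 and the second is September 10.
At the standard offset (UTC−10:00), 17:00 UTC − 10h = 07:00 Jorast Prefecture standard time.
The standard-time date in Jorast Prefecture, March 3, 2017, falls between 26 February and 10 September, so daylight saving is in effect and Jorast Prefecture is at UTC−09:00.
17:00 UTC − 9h = 08:00 local.

08:00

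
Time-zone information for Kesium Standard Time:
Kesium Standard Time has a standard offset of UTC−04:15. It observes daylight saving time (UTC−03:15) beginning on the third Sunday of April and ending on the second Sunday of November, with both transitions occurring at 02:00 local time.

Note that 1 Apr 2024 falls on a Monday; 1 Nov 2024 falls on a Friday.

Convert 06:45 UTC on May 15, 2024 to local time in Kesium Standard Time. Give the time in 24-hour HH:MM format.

03:30

1 April 2024 is a Monday, so the first Sunday is April 7 and the third is April 21.
1 November 2024 is a Friday, so the first Sunday is November 3 and the second is November 10.
At the standard offset (UTC−04:15), 06:45 UTC − 4h15m = 02:30 Kesium Standard Time standard time.
The standard-time date in Kesium Standard Time, May 15, 2024, falls between 21 April and 10 November, so daylight saving is in effect and Kesium Standard Time is at UTC−03:15.
06:45 UTC − 3h15m = 03:30 local.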